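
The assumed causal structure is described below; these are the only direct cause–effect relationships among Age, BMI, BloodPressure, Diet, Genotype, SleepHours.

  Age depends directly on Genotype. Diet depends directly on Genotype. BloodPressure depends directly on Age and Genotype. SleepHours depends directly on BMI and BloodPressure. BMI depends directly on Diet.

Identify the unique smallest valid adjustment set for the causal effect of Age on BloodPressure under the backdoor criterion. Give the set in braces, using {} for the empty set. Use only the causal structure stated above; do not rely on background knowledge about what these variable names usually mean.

{Genotype}

Variables eligible for adjustment (non-descendants of Age, excluding Age and BloodPressure): {BMI, Diet, Genotype}.
Backdoor paths from Age to BloodPressure:
  P1: Age <- Genotype -> Diet -> BMI -> SleepHours <- BloodPressure
  P2: Age <- Genotype -> BloodPressure
The empty set is not sufficient: P2 (Age <- Genotype -> BloodPressure) has no collider blocking it and no conditioned non-collider, so it is open.
Try {Genotype}:
  P1: blocked at fork node Genotype ∈ conditioning set.
  P2: blocked at fork node Genotype ∈ conditioning set.
{Genotype} contains no descendant of Age and blocks every backdoor path.
No other singleton works — e.g. {Diet} leaves P2 open — so {Genotype} is the unique smallest valid adjustment set.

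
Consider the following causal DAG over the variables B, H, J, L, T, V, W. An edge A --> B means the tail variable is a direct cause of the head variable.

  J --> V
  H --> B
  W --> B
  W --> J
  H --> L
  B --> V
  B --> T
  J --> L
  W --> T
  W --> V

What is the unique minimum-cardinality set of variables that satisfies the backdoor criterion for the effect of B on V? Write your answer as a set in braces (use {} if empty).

{W}

Variables eligible for adjustment (non-descendants of B, excluding B and V): {H, J, L, W}.
Backdoor paths from B to V:
  P1: B <- W -> J -> V
  P2: B <- W -> V
  P3: B <- H -> L <- J <- W -> V
  P4: B <- H -> L <- J -> V
The empty set is not sufficient: P1 (B <- W -> J -> V) has no collider blocking it and no conditioned non-collider, so it is open.
Try {W}:
  P1: blocked at fork node W ∈ conditioning set.
  P2: blocked at fork node W ∈ conditioning set.
  P3: blocked at collider L (neither it nor any descendant is in the conditioning set).
  P4: blocked at collider L (neither it nor any descendant is in the conditioning set).
{W} contains no descendant of B and blocks every backdoor path.
No other singleton works — e.g. {J} leaves P2 open — so {W} is the unique smallest valid adjustment set.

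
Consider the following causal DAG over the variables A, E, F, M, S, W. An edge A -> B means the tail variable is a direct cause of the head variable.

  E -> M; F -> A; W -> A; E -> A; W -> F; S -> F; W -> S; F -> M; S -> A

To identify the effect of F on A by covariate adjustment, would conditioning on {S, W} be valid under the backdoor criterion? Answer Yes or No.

Yes

Backdoor paths from F to A (paths whose first edge points into F):
  P1: F <- W -> S -> A
  P2: F <- W -> A
  P3: F <- S <- W -> A
  P4: F <- S -> A
Condition 1 (no descendant of F in the set): holds — descendants of F are {A, M}; none are in {S, W}.
Condition 2 (every backdoor path blocked by {S, W}):
  P1: blocked at fork node W ∈ conditioning set.
  P2: blocked at fork node W ∈ conditioning set.
  P3: blocked at chain node S ∈ conditioning set.
  P4: blocked at fork node S ∈ conditioning set.
{S, W} satisfies the backdoor criterion.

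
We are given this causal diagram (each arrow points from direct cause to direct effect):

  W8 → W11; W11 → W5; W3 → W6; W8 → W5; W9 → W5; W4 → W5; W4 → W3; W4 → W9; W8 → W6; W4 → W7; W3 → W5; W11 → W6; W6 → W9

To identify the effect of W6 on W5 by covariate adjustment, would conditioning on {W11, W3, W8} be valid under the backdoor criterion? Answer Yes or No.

Yes

Backdoor paths from W6 to W5 (paths whose first edge points into W6):
  P1: W6 <- W8 -> W11 -> W5
  P2: W6 <- W8 -> W5
  P3: W6 <- W11 <- W8 -> W5
  P4: W6 <- W11 -> W5
  P5: W6 <- W3 <- W4 -> W9 -> W5
  P6: W6 <- W3 <- W4 -> W5
  P7: W6 <- W3 -> W5
Condition 1 (no descendant of W6 in the set): holds — descendants of W6 are {W5, W9}; none are in {W11, W3, W8}.
Condition 2 (every backdoor path blocked by {W11, W3, W8}):
  P1: blocked at fork node W8 ∈ conditioning set.
  P2: blocked at fork node W8 ∈ conditioning set.
  P3: blocked at chain node W11 ∈ conditioning set.
  P4: blocked at fork node W11 ∈ conditioning set.
  P5: blocked at chain node W3 ∈ conditioning set.
  P6: blocked at chain node W3 ∈ conditioning set.
  P7: blocked at fork node W3 ∈ conditioning set.
{W11, W3, W8} satisfies the backdoor criterion.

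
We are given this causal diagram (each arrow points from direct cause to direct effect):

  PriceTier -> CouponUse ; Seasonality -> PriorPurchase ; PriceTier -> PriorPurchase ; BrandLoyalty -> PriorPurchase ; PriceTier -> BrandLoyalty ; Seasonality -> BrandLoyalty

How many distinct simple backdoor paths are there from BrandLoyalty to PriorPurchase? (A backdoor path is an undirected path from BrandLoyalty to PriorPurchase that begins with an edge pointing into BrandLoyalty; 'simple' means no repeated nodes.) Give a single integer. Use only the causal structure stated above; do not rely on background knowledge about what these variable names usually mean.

2

A backdoor path from BrandLoyalty to PriorPurchase is any simple undirected path whose first edge points into BrandLoyalty (i.e. leaves BrandLoyalty via a parent).
Parents of BrandLoyalty: {PriceTier, Seasonality}.
Enumerating:
  P1: BrandLoyalty <- PriceTier -> PriorPurchase
  P2: BrandLoyalty <- Seasonality -> PriorPurchase
That exhausts the simple backdoor paths. Count: 2.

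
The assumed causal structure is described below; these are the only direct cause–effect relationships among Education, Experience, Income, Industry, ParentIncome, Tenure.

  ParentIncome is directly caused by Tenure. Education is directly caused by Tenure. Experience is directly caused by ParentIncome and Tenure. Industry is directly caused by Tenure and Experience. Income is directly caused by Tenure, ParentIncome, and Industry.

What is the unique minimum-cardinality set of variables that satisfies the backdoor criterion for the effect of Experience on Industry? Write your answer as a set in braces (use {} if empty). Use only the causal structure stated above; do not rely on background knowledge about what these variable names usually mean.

{Tenure}

Variables eligible for adjustment (non-descendants of Experience, excluding Experience and Industry): {Education, ParentIncome, Tenure}.
Backdoor paths from Experience to Industry:
  P1: Experience <- Tenure -> ParentIncome -> Income <- Industry
  P2: Experience <- Tenure -> Industry
  P3: Experience <- Tenure -> Income <- Industry
  P4: Experience <- ParentIncome <- Tenure -> Industry
  P5: Experience <- ParentIncome <- Tenure -> Income <- Industry
  P6: Experience <- ParentIncome -> Income <- Tenure -> Industry
  P7: Experience <- ParentIncome -> Income <- Industry
The empty set is not sufficient: P2 (Experience <- Tenure -> Industry) has no collider blocking it and no conditioned non-collider, so it is open.
Try {Tenure}:
  P1: blocked at fork node Tenure ∈ conditioning set.
  P2: blocked at fork node Tenure ∈ conditioning set.
  P3: blocked at fork node Tenure ∈ conditioning set.
  P4: blocked at fork node Tenure ∈ conditioning set.
  P5: blocked at fork node Tenure ∈ conditioning set.
  P6: blocked at collider Income (neither it nor any descendant is in the conditioning set).
  P7: blocked at collider Income (neither it nor any descendant is in the conditioning set).
{Tenure} contains no descendant of Experience and blocks every backdoor path.
No other singleton works — e.g. {Education} leaves P2 open — so {Tenure} is the unique smallest valid adjustment set.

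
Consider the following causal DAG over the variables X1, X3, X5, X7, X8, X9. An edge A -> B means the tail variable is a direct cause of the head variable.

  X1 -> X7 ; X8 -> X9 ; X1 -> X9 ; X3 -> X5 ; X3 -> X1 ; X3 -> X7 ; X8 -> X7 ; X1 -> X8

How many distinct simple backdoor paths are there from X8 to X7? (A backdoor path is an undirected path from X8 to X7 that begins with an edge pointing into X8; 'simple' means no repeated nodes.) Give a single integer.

A backdoor path from X8 to X7 is any simple undirected path whose first edge points into X8 (i.e. leaves X8 via a parent).
Parents of X8: {X1}.
Enumerating:
  P1: X8 <- X1 <- X3 -> X7
  P2: X8 <- X1 -> X7
That exhausts the simple backdoor paths. Count: 2.

2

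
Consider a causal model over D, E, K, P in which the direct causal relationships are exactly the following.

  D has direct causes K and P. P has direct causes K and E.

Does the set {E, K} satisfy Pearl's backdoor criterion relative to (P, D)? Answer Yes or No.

Yes

Backdoor paths from P to D (paths whose first edge points into P):
  P1: P <- K -> D
Condition 1 (no descendant of P in the set): holds — descendants of P are {D}; none are in {E, K}.
Condition 2 (every backdoor path blocked by {E, K}):
  P1: blocked at fork node K ∈ conditioning set.
{E, K} satisfies the backdoor criterion.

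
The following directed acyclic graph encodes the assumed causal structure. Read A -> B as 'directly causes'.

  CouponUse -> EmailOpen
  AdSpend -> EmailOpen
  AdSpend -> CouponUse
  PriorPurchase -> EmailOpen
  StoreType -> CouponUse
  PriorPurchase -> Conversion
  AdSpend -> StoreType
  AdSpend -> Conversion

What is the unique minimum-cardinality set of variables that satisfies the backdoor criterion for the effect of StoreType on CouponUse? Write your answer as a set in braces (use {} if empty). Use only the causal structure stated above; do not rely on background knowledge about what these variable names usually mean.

Variables eligible for adjustment (non-descendants of StoreType, excluding StoreType and CouponUse): {AdSpend, Conversion, PriorPurchase}.
Backdoor paths from StoreType to CouponUse:
  P1: StoreType <- AdSpend -> CouponUse
  P2: StoreType <- AdSpend -> Conversion <- PriorPurchase -> EmailOpen <- CouponUse
  P3: StoreType <- AdSpend -> EmailOpen <- CouponUse
The empty set is not sufficient: P1 (StoreType <- AdSpend -> CouponUse) has no collider blocking it and no conditioned non-collider, so it is open.
Try {AdSpend}:
  P1: blocked at fork node AdSpend ∈ conditioning set.
  P2: blocked at fork node AdSpend ∈ conditioning set.
  P3: blocked at fork node AdSpend ∈ conditioning set.
{AdSpend} contains no descendant of StoreType and blocks every backdoor path.
No other singleton works — e.g. {PriorPurchase} leaves P1 open — so {AdSpend} is the unique smallest valid adjustment set.

{AdSpend}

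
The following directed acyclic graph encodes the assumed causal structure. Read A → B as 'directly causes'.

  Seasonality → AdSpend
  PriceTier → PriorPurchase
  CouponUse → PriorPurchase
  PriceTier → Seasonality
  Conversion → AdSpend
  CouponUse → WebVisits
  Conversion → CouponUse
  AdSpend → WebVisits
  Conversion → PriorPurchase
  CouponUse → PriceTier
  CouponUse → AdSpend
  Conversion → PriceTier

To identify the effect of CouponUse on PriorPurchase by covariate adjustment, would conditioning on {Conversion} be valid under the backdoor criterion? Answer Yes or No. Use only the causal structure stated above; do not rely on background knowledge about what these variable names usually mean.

Yes

Backdoor paths from CouponUse to PriorPurchase (paths whose first edge points into CouponUse):
  P1: CouponUse <- Conversion -> PriceTier -> PriorPurchase
  P2: CouponUse <- Conversion -> PriorPurchase
  P3: CouponUse <- Conversion -> AdSpend <- Seasonality <- PriceTier -> PriorPurchase
Condition 1 (no descendant of CouponUse in the set): holds — descendants of CouponUse are {AdSpend, PriceTier, PriorPurchase, Seasonality, WebVisits}; none are in {Conversion}.
Condition 2 (every backdoor path blocked by {Conversion}):
  P1: blocked at fork node Conversion ∈ conditioning set.
  P2: blocked at fork node Conversion ∈ conditioning set.
  P3: blocked at fork node Conversion ∈ conditioning set.
{Conversion} satisfies the backdoor criterion.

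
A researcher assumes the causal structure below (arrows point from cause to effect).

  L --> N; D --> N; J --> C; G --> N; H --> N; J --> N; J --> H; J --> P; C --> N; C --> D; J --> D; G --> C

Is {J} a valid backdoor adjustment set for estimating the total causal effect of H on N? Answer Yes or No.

Backdoor paths from H to N (paths whose first edge points into H):
  P1: H <- J -> C <- G -> N
  P2: H <- J -> C -> D -> N
  P3: H <- J -> C -> N
  P4: H <- J -> D <- C <- G -> N
  P5: H <- J -> D <- C -> N
  P6: H <- J -> D -> N
  P7: H <- J -> N
Condition 1 (no descendant of H in the set): holds — descendants of H are {N}; none are in {J}.
Condition 2 (every backdoor path blocked by {J}):
  P1: blocked at fork node J ∈ conditioning set.
  P2: blocked at fork node J ∈ conditioning set.
  P3: blocked at fork node J ∈ conditioning set.
  P4: blocked at fork node J ∈ conditioning set.
  P5: blocked at fork node J ∈ conditioning set.
  P6: blocked at fork node J ∈ conditioning set.
  P7: blocked at fork node J ∈ conditioning set.
{J} satisfies the backdoor criterion.

Yes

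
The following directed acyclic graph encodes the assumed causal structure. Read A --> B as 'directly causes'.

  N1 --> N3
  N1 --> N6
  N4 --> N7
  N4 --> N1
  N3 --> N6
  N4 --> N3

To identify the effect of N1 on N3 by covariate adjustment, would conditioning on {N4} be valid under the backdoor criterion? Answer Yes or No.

Yes

Backdoor paths from N1 to N3 (paths whose first edge points into N1):
  P1: N1 <- N4 -> N3
Condition 1 (no descendant of N1 in the set): holds — descendants of N1 are {N3, N6}; none are in {N4}.
Condition 2 (every backdoor path blocked by {N4}):
  P1: blocked at fork node N4 ∈ conditioning set.
{N4} satisfies the backdoor criterion.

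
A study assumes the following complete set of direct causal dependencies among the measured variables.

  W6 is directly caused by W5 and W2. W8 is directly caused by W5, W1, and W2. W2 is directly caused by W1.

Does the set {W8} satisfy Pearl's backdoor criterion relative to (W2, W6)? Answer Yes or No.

No

Backdoor paths from W2 to W6 (paths whose first edge points into W2):
  P1: W2 <- W1 -> W8 <- W5 -> W6
Condition 1 (no descendant of W2 in the set): FAILS — W8 is a descendant of W2.
Condition 2 (every backdoor path blocked by {W8}):
  P1: open — collider(s) W8 are conditioned on (or have a conditioned descendant) and no non-collider on the path is in the set.
{W8} does not satisfy the backdoor criterion.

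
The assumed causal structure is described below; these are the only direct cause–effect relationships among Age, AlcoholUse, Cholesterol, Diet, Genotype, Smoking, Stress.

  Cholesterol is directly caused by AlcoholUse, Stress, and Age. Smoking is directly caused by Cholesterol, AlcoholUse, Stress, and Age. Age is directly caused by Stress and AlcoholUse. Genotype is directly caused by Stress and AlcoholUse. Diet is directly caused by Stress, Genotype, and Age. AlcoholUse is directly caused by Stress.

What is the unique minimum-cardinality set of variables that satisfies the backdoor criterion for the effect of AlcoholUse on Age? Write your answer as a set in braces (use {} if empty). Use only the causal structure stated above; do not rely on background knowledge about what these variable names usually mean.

{Stress}

Variables eligible for adjustment (non-descendants of AlcoholUse, excluding AlcoholUse and Age): {Stress}.
Backdoor paths from AlcoholUse to Age:
  P1: AlcoholUse <- Stress -> Age
  P2: AlcoholUse <- Stress -> Genotype -> Diet <- Age
  P3: AlcoholUse <- Stress -> Cholesterol <- Age
  P4: AlcoholUse <- Stress -> Cholesterol -> Smoking <- Age
  P5: AlcoholUse <- Stress -> Diet <- Age
  P6: AlcoholUse <- Stress -> Smoking <- Age
  P7: AlcoholUse <- Stress -> Smoking <- Cholesterol <- Age
The empty set is not sufficient: P1 (AlcoholUse <- Stress -> Age) has no collider blocking it and no conditioned non-collider, so it is open.
Try {Stress}:
  P1: blocked at fork node Stress ∈ conditioning set.
  P2: blocked at fork node Stress ∈ conditioning set.
  P3: blocked at fork node Stress ∈ conditioning set.
  P4: blocked at fork node Stress ∈ conditioning set.
  P5: blocked at fork node Stress ∈ conditioning set.
  P6: blocked at fork node Stress ∈ conditioning set.
  P7: blocked at fork node Stress ∈ conditioning set.
{Stress} contains no descendant of AlcoholUse and blocks every backdoor path.
{Stress} is the unique smallest valid adjustment set.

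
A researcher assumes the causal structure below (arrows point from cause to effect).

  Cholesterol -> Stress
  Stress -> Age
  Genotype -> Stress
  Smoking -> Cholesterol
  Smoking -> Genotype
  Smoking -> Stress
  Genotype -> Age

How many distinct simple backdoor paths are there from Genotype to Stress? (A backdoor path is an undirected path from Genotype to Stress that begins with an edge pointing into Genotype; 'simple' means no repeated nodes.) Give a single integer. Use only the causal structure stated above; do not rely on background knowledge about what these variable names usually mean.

A backdoor path from Genotype to Stress is any simple undirected path whose first edge points into Genotype (i.e. leaves Genotype via a parent).
Parents of Genotype: {Smoking}.
Enumerating:
  P1: Genotype <- Smoking -> Cholesterol -> Stress
  P2: Genotype <- Smoking -> Stress
That exhausts the simple backdoor paths. Count: 2.

2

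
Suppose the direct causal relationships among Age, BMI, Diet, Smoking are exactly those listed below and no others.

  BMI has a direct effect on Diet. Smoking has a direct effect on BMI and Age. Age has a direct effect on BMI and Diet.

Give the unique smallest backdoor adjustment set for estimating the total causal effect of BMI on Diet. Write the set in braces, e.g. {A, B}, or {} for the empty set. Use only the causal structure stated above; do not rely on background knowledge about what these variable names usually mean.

{Age}

Variables eligible for adjustment (non-descendants of BMI, excluding BMI and Diet): {Age, Smoking}.
Backdoor paths from BMI to Diet:
  P1: BMI <- Smoking -> Age -> Diet
  P2: BMI <- Age -> Diet
The empty set is not sufficient: P1 (BMI <- Smoking -> Age -> Diet) has no collider blocking it and no conditioned non-collider, so it is open.
Try {Age}:
  P1: blocked at chain node Age ∈ conditioning set.
  P2: blocked at fork node Age ∈ conditioning set.
{Age} contains no descendant of BMI and blocks every backdoor path.
No other singleton works — e.g. {Smoking} leaves P2 open — so {Age} is the unique smallest valid adjustment set.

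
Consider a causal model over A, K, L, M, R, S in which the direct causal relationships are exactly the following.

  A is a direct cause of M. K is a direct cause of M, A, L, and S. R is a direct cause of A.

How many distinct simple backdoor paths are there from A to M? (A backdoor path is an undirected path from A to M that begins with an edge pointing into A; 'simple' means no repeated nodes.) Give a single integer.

1

A backdoor path from A to M is any simple undirected path whose first edge points into A (i.e. leaves A via a parent).
Parents of A: {K, R}.
Enumerating:
  P1: A <- K -> M
That exhausts the simple backdoor paths. Count: 1.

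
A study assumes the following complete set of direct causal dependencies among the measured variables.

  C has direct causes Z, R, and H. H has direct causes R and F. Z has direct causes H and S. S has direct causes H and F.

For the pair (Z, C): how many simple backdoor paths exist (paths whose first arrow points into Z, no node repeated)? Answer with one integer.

6

A backdoor path from Z to C is any simple undirected path whose first edge points into Z (i.e. leaves Z via a parent).
Parents of Z: {H, S}.
Enumerating:
  P1: Z <- H <- R -> C
  P2: Z <- H -> C
  P3: Z <- S <- F -> H <- R -> C
  P4: Z <- S <- F -> H -> C
  P5: Z <- S <- H <- R -> C
  P6: Z <- S <- H -> C
That exhausts the simple backdoor paths. Count: 6.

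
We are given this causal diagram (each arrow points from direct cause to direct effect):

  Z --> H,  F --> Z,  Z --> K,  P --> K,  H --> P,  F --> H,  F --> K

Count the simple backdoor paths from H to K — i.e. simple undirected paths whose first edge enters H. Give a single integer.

4

A backdoor path from H to K is any simple undirected path whose first edge points into H (i.e. leaves H via a parent).
Parents of H: {F, Z}.
Enumerating:
  P1: H <- F -> Z -> K
  P2: H <- F -> K
  P3: H <- Z <- F -> K
  P4: H <- Z -> K
That exhausts the simple backdoor paths. Count: 4.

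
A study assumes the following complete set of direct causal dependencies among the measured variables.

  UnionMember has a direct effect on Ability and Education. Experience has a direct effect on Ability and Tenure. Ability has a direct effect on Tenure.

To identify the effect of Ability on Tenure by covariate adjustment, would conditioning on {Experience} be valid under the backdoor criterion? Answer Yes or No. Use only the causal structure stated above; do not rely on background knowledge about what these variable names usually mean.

Backdoor paths from Ability to Tenure (paths whose first edge points into Ability):
  P1: Ability <- Experience -> Tenure
Condition 1 (no descendant of Ability in the set): holds — descendants of Ability are {Tenure}; none are in {Experience}.
Condition 2 (every backdoor path blocked by {Experience}):
  P1: blocked at fork node Experience ∈ conditioning set.
{Experience} satisfies the backdoor criterion.

Yes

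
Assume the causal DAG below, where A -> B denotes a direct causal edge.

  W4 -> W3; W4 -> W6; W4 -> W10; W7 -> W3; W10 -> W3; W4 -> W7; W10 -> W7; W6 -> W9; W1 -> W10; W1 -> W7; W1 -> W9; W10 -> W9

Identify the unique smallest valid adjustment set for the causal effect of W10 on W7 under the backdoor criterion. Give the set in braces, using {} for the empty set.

Variables eligible for adjustment (non-descendants of W10, excluding W10 and W7): {W1, W4, W6}.
Backdoor paths from W10 to W7:
  P1: W10 <- W1 -> W7
  P2: W10 <- W1 -> W9 <- W6 <- W4 -> W7
  P3: W10 <- W1 -> W9 <- W6 <- W4 -> W3 <- W7
  P4: W10 <- W4 -> W7
  P5: W10 <- W4 -> W6 -> W9 <- W1 -> W7
  P6: W10 <- W4 -> W3 <- W7
The empty set is not sufficient: P1 (W10 <- W1 -> W7) has no collider blocking it and no conditioned non-collider, so it is open.
Try {W1, W4}:
  P1: blocked at fork node W1 ∈ conditioning set.
  P2: blocked at fork node W1 ∈ conditioning set.
  P3: blocked at fork node W1 ∈ conditioning set.
  P4: blocked at fork node W4 ∈ conditioning set.
  P5: blocked at fork node W4 ∈ conditioning set.
  P6: blocked at fork node W4 ∈ conditioning set.
{W1, W4} contains no descendant of W10 and blocks every backdoor path.
Every element of {W1, W4} is needed (dropping W1 leaves P1 open; dropping W4 leaves P4 open), so no proper subset is valid.
Among all size-2 subsets of the eligible variables, only {W1, W4} blocks every backdoor path, so it is the unique smallest valid adjustment set.

{W1, W4}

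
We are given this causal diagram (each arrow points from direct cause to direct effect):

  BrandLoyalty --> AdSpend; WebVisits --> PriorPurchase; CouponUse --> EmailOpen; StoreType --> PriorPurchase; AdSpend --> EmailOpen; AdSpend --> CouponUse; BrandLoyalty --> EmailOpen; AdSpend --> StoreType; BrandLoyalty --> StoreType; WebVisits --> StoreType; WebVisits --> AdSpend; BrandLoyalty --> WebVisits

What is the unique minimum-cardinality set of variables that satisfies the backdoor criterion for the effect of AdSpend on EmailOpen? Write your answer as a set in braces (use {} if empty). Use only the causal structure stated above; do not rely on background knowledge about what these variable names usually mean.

{BrandLoyalty}

Variables eligible for adjustment (non-descendants of AdSpend, excluding AdSpend and EmailOpen): {BrandLoyalty, WebVisits}.
Backdoor paths from AdSpend to EmailOpen:
  P1: AdSpend <- BrandLoyalty -> EmailOpen
  P2: AdSpend <- WebVisits <- BrandLoyalty -> EmailOpen
  P3: AdSpend <- WebVisits -> StoreType <- BrandLoyalty -> EmailOpen
  P4: AdSpend <- WebVisits -> PriorPurchase <- StoreType <- BrandLoyalty -> EmailOpen
The empty set is not sufficient: P1 (AdSpend <- BrandLoyalty -> EmailOpen) has no collider blocking it and no conditioned non-collider, so it is open.
Try {BrandLoyalty}:
  P1: blocked at fork node BrandLoyalty ∈ conditioning set.
  P2: blocked at fork node BrandLoyalty ∈ conditioning set.
  P3: blocked at collider StoreType (neither it nor any descendant is in the conditioning set).
  P4: blocked at collider PriorPurchase (neither it nor any descendant is in the conditioning set).
{BrandLoyalty} contains no descendant of AdSpend and blocks every backdoor path.
No other singleton works — e.g. {WebVisits} leaves P1 open — so {BrandLoyalty} is the unique smallest valid adjustment set.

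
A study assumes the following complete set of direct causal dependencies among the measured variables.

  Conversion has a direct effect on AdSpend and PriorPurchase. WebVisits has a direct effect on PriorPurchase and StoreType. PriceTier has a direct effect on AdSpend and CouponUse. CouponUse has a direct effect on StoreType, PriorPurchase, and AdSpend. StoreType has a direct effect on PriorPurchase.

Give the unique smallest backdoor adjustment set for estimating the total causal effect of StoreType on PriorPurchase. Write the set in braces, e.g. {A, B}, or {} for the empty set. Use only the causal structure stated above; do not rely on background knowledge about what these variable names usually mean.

{CouponUse, WebVisits}

Variables eligible for adjustment (non-descendants of StoreType, excluding StoreType and PriorPurchase): {AdSpend, Conversion, CouponUse, PriceTier, WebVisits}.
Backdoor paths from StoreType to PriorPurchase:
  P1: StoreType <- WebVisits -> PriorPurchase
  P2: StoreType <- CouponUse <- PriceTier -> AdSpend <- Conversion -> PriorPurchase
  P3: StoreType <- CouponUse -> AdSpend <- Conversion -> PriorPurchase
  P4: StoreType <- CouponUse -> PriorPurchase
The empty set is not sufficient: P1 (StoreType <- WebVisits -> PriorPurchase) has no collider blocking it and no conditioned non-collider, so it is open.
Try {CouponUse, WebVisits}:
  P1: blocked at fork node WebVisits ∈ conditioning set.
  P2: blocked at chain node CouponUse ∈ conditioning set.
  P3: blocked at fork node CouponUse ∈ conditioning set.
  P4: blocked at fork node CouponUse ∈ conditioning set.
{CouponUse, WebVisits} contains no descendant of StoreType and blocks every backdoor path.
Every element of {CouponUse, WebVisits} is needed (dropping CouponUse leaves P4 open; dropping WebVisits leaves P1 open), so no proper subset is valid.
Among all size-2 subsets of the eligible variables, only {CouponUse, WebVisits} blocks every backdoor path, so it is the unique smallest valid adjustment set.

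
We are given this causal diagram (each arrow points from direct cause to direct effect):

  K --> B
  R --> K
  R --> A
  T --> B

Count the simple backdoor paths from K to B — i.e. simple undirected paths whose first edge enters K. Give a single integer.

A backdoor path from K to B is any simple undirected path whose first edge points into K (i.e. leaves K via a parent).
Parents of K: {R}.
No simple path from any parent of K reaches B without revisiting K, so there are no backdoor paths.

0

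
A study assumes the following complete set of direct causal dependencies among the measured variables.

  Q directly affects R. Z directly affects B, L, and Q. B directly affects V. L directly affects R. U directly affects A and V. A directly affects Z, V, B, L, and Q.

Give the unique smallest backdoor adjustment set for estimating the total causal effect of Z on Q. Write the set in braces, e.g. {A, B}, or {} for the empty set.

{A}

Variables eligible for adjustment (non-descendants of Z, excluding Z and Q): {A, U}.
Backdoor paths from Z to Q:
  P1: Z <- A -> L -> R <- Q
  P2: Z <- A -> Q
The empty set is not sufficient: P2 (Z <- A -> Q) has no collider blocking it and no conditioned non-collider, so it is open.
Try {A}:
  P1: blocked at fork node A ∈ conditioning set.
  P2: blocked at fork node A ∈ conditioning set.
{A} contains no descendant of Z and blocks every backdoor path.
No other singleton works — e.g. {U} leaves P2 open — so {A} is the unique smallest valid adjustment set.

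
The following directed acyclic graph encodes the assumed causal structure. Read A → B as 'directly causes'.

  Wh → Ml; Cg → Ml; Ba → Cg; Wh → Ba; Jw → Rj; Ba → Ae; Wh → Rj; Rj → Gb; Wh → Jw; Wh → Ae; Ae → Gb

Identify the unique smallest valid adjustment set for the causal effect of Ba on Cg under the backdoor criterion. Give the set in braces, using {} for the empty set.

{}

Variables eligible for adjustment (non-descendants of Ba, excluding Ba and Cg): {Jw, Rj, Wh}.
Backdoor paths from Ba to Cg:
  P1: Ba <- Wh -> Ml <- Cg
Each backdoor path contains an unconditioned collider, so every path is already blocked with the empty conditioning set:
  P1: blocked at collider Ml (neither it nor any descendant is in the conditioning set).
The empty set is therefore the unique smallest valid set.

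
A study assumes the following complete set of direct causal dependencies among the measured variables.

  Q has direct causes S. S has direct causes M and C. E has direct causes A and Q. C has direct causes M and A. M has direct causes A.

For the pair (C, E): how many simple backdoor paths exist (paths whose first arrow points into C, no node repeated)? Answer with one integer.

4

A backdoor path from C to E is any simple undirected path whose first edge points into C (i.e. leaves C via a parent).
Parents of C: {A, M}.
Enumerating:
  P1: C <- A -> M -> S -> Q -> E
  P2: C <- A -> E
  P3: C <- M <- A -> E
  P4: C <- M -> S -> Q -> E
That exhausts the simple backdoor paths. Count: 4.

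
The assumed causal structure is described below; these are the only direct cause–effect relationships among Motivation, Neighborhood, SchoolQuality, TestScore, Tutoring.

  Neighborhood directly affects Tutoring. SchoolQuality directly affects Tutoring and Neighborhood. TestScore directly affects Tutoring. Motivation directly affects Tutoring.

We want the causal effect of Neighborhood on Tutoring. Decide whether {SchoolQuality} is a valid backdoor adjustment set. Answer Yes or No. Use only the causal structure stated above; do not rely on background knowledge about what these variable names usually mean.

Yes

Backdoor paths from Neighborhood to Tutoring (paths whose first edge points into Neighborhood):
  P1: Neighborhood <- SchoolQuality -> Tutoring
Condition 1 (no descendant of Neighborhood in the set): holds — descendants of Neighborhood are {Tutoring}; none are in {SchoolQuality}.
Condition 2 (every backdoor path blocked by {SchoolQuality}):
  P1: blocked at fork node SchoolQuality ∈ conditioning set.
{SchoolQuality} satisfies the backdoor criterion.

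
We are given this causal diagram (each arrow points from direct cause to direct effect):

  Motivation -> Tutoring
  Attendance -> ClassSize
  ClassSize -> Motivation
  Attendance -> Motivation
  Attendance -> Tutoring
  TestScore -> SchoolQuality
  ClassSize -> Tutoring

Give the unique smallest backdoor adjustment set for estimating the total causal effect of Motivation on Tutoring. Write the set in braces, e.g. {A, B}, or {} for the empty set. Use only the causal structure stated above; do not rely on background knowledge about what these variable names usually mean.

{Attendance, ClassSize}

Variables eligible for adjustment (non-descendants of Motivation, excluding Motivation and Tutoring): {Attendance, ClassSize, SchoolQuality, TestScore}.
Backdoor paths from Motivation to Tutoring:
  P1: Motivation <- Attendance -> ClassSize -> Tutoring
  P2: Motivation <- Attendance -> Tutoring
  P3: Motivation <- ClassSize <- Attendance -> Tutoring
  P4: Motivation <- ClassSize -> Tutoring
The empty set is not sufficient: P1 (Motivation <- Attendance -> ClassSize -> Tutoring) has no collider blocking it and no conditioned non-collider, so it is open.
Try {Attendance, ClassSize}:
  P1: blocked at fork node Attendance ∈ conditioning set.
  P2: blocked at fork node Attendance ∈ conditioning set.
  P3: blocked at chain node ClassSize ∈ conditioning set.
  P4: blocked at fork node ClassSize ∈ conditioning set.
{Attendance, ClassSize} contains no descendant of Motivation and blocks every backdoor path.
Every element of {Attendance, ClassSize} is needed (dropping Attendance leaves P2 open; dropping ClassSize leaves P4 open), so no proper subset is valid.
Among all size-2 subsets of the eligible variables, only {Attendance, ClassSize} blocks every backdoor path, so it is the unique smallest valid adjustment set.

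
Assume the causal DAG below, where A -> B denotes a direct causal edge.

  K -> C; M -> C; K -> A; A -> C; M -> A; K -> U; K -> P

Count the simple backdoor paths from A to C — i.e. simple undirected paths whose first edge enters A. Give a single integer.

A backdoor path from A to C is any simple undirected path whose first edge points into A (i.e. leaves A via a parent).
Parents of A: {K, M}.
Enumerating:
  P1: A <- K -> C
  P2: A <- M -> C
That exhausts the simple backdoor paths. Count: 2.

2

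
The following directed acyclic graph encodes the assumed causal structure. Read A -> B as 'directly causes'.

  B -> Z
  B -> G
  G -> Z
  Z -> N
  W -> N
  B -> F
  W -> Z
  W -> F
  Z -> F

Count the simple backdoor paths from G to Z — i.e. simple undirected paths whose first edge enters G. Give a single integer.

A backdoor path from G to Z is any simple undirected path whose first edge points into G (i.e. leaves G via a parent).
Parents of G: {B}.
Enumerating:
  P1: G <- B -> Z
  P2: G <- B -> F <- W -> Z
  P3: G <- B -> F <- W -> N <- Z
  P4: G <- B -> F <- Z
That exhausts the simple backdoor paths. Count: 4.

4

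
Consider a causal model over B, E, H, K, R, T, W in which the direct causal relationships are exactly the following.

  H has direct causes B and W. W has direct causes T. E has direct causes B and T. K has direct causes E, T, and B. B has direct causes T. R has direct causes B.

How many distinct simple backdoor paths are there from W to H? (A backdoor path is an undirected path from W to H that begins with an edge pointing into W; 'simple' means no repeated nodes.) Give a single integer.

A backdoor path from W to H is any simple undirected path whose first edge points into W (i.e. leaves W via a parent).
Parents of W: {T}.
Enumerating:
  P1: W <- T -> B -> H
  P2: W <- T -> E <- B -> H
  P3: W <- T -> E -> K <- B -> H
  P4: W <- T -> K <- B -> H
  P5: W <- T -> K <- E <- B -> H
That exhausts the simple backdoor paths. Count: 5.

5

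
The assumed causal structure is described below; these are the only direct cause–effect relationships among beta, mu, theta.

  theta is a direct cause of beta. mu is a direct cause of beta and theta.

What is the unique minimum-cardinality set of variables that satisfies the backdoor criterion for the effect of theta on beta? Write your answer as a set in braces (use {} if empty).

{mu}

Variables eligible for adjustment (non-descendants of theta, excluding theta and beta): {mu}.
Backdoor paths from theta to beta:
  P1: theta <- mu -> beta
The empty set is not sufficient: P1 (theta <- mu -> beta) has no collider blocking it and no conditioned non-collider, so it is open.
Try {mu}:
  P1: blocked at fork node mu ∈ conditioning set.
{mu} contains no descendant of theta and blocks every backdoor path.
{mu} is the unique smallest valid adjustment set.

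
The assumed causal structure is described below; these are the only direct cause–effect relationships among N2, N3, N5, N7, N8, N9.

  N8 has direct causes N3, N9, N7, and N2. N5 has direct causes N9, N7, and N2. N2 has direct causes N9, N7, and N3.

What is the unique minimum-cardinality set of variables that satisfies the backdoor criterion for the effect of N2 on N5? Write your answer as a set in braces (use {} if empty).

{N7, N9}

Variables eligible for adjustment (non-descendants of N2, excluding N2 and N5): {N3, N7, N9}.
Backdoor paths from N2 to N5:
  P1: N2 <- N3 -> N8 <- N9 -> N5
  P2: N2 <- N3 -> N8 <- N7 -> N5
  P3: N2 <- N9 -> N8 <- N7 -> N5
  P4: N2 <- N9 -> N5
  P5: N2 <- N7 -> N8 <- N9 -> N5
  P6: N2 <- N7 -> N5
The empty set is not sufficient: P4 (N2 <- N9 -> N5) has no collider blocking it and no conditioned non-collider, so it is open.
Try {N7, N9}:
  P1: blocked at collider N8 (neither it nor any descendant is in the conditioning set).
  P2: blocked at collider N8 (neither it nor any descendant is in the conditioning set).
  P3: blocked at fork node N9 ∈ conditioning set.
  P4: blocked at fork node N9 ∈ conditioning set.
  P5: blocked at fork node N7 ∈ conditioning set.
  P6: blocked at fork node N7 ∈ conditioning set.
{N7, N9} contains no descendant of N2 and blocks every backdoor path.
Every element of {N7, N9} is needed (dropping N7 leaves P6 open; dropping N9 leaves P4 open), so no proper subset is valid.
Among all size-2 subsets of the eligible variables, only {N7, N9} blocks every backdoor path, so it is the unique smallest valid adjustment set.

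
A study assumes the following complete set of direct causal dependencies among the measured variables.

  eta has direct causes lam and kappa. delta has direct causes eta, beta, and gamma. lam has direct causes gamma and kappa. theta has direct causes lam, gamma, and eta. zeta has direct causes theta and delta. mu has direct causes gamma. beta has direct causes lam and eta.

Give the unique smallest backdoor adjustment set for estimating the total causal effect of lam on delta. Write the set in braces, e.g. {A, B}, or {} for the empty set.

Variables eligible for adjustment (non-descendants of lam, excluding lam and delta): {gamma, kappa, mu}.
Backdoor paths from lam to delta:
  P1: lam <- kappa -> eta -> theta <- gamma -> delta
  P2: lam <- kappa -> eta -> theta -> zeta <- delta
  P3: lam <- kappa -> eta -> beta -> delta
  P4: lam <- kappa -> eta -> delta
  P5: lam <- gamma -> theta <- eta -> beta -> delta
  P6: lam <- gamma -> theta <- eta -> delta
  P7: lam <- gamma -> theta -> zeta <- delta
  P8: lam <- gamma -> delta
The empty set is not sufficient: P3 (lam <- kappa -> eta -> beta -> delta) has no collider blocking it and no conditioned non-collider, so it is open.
Try {gamma, kappa}:
  P1: blocked at fork node kappa ∈ conditioning set.
  P2: blocked at fork node kappa ∈ conditioning set.
  P3: blocked at fork node kappa ∈ conditioning set.
  P4: blocked at fork node kappa ∈ conditioning set.
  P5: blocked at fork node gamma ∈ conditioning set.
  P6: blocked at fork node gamma ∈ conditioning set.
  P7: blocked at fork node gamma ∈ conditioning set.
  P8: blocked at fork node gamma ∈ conditioning set.
{gamma, kappa} contains no descendant of lam and blocks every backdoor path.
Every element of {gamma, kappa} is needed (dropping gamma leaves P8 open; dropping kappa leaves P3 open), so no proper subset is valid.
Among all size-2 subsets of the eligible variables, only {gamma, kappa} blocks every backdoor path, so it is the unique smallest valid adjustment set.

{gamma, kappa}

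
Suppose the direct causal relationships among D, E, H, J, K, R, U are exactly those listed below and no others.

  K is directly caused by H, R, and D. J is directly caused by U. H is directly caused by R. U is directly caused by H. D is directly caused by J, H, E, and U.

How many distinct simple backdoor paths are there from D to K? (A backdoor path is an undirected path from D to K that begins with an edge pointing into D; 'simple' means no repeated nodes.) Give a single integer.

6

A backdoor path from D to K is any simple undirected path whose first edge points into D (i.e. leaves D via a parent).
Parents of D: {E, H, J, U}.
Enumerating:
  P1: D <- H <- R -> K
  P2: D <- H -> K
  P3: D <- U <- H <- R -> K
  P4: D <- U <- H -> K
  P5: D <- J <- U <- H <- R -> K
  P6: D <- J <- U <- H -> K
That exhausts the simple backdoor paths. Count: 6.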